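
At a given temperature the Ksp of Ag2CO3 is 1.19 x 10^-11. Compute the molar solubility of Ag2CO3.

1.44 × 10^-4 M

Ag2CO3(s) <=> 2 Ag^+(aq) + CO3^2-(aq)
Ksp = [Ag^+]^2[CO3^2-]
If s mol/L of Ag2CO3 dissolves, [Ag^+] = 2s and [CO3^2-] = s.
Ksp = (2s)^2s = 4s^3
Solving, s = (1.19 x 10^-11/4)^(1/3) = 1.44 x 10^-4 M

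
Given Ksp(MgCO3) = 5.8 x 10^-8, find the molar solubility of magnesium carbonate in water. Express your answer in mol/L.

MgCO3(s) ⇌ Mg^2+ + CO3^2-
Ksp = [Mg^2+][CO3^2-]
With molar solubility s: [Mg^2+] = s, [CO3^2-] = s.
Ksp = s × s = s^2
s = √(5.8 x 10^-8) = 2.4 x 10^-4 M

s ≈ 2.4e-4 M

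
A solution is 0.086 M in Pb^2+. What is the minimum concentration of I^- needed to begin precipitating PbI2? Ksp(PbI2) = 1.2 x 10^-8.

[I^-] ≈ 3.7e-4 M

PbI2(s) ⇌ Pb^2+(aq) + 2 I^-(aq)
Ksp = [Pb^2+][I^-]^2
Precipitation begins when Q = Ksp. With [Pb^2+] = 0.086 M:
1.2 x 10^-8 = (0.086) × [I^-]^2
[I^-] = (1.2 x 10^-8 / 8.6 × 10^-2)^(1/2) = 3.7 × 10^-4 M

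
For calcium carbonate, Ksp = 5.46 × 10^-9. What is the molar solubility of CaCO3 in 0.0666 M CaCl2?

CaCO3(s) ⇌ Ca^2+(aq) + CO3^2-(aq)
Ksp = [Ca^2+][CO3^2-]
Let s = moles of CaCO3 that dissolve per litre. [Ca^2+] = 0.0666 + s ≈ 0.0666, [CO3^2-] = s (Ksp is small, so little additional dissolves).
Ksp ≈ 0.0666 × s
s = 8.20 × 10^-8 M
Check: s = 8.2 × 10^-8 ≪ 0.0666, so the approximation is valid.

8.20e-8 M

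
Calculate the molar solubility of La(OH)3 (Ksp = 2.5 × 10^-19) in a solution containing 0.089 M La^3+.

La(OH)3(s) <=> La^3+(aq) + 3 OH^-(aq)
Ksp = [La^3+][OH^-]^3
If s mol/L dissolves here, [La^3+] = 0.089 + s ≈ 0.089, [OH^-] = 3s (since the La^3+ already present dominates).
Ksp ≈ 0.089 × (3s)^3
s = 4.7 × 10^-7 M
Check: s = 4.7 × 10^-7 ≪ 0.089, so the approximation is valid.

s = 4.7 × 10^-7 M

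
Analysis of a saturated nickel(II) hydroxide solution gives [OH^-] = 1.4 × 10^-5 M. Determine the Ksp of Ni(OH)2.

1.4e-15

Ni(OH)2(s) ⇌ Ni^2+ + 2 OH^-
Stoichiometry gives [Ni^2+] = (1/2)[OH^-] = 7.00 × 10^-6 M.
Ksp = [Ni^2+][OH^-]^2
Ksp = 7.00 × 10^-6 × (1.4 × 10^-5)^2 = 1.4 × 10^-15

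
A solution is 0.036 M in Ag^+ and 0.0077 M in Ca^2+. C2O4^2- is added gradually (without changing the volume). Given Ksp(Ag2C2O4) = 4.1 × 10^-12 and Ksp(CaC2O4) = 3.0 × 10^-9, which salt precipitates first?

Ag2C2O4

Each salt begins to precipitate when Q = Ksp, i.e. when [C2O4^2-] reaches its threshold.
For Ag2C2O4: 4.1 × 10^-12 = (0.036)^2 × [C2O4^2-]  ⇒  [C2O4^2-] = 3.2 × 10^-9 M.
For CaC2O4: 3.0 × 10^-9 = 0.0077 × [C2O4^2-]  ⇒  [C2O4^2-] = 3.9 × 10^-7 M.
The salt with the lower threshold [C2O4^2-] precipitates first: Ag2C2O4.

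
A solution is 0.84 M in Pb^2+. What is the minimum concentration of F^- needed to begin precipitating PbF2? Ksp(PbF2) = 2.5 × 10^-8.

PbF2(s) ⇌ Pb^2+(aq) + 2 F^-(aq)
Ksp = [Pb^2+][F^-]^2
Precipitation begins when Q = Ksp. With [Pb^2+] = 0.84 M:
2.5 × 10^-8 = (0.84) × [F^-]^2
[F^-] = (2.5 × 10^-8 / 8.4 x 10^-1)^(1/2) = 1.7 × 10^-4 M

1.7 × 10^-4 M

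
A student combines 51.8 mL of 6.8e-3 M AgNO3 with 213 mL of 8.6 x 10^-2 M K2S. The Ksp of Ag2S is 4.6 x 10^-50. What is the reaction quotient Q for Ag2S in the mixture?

Total volume = 51.8 + 213 = 264.8 mL.
[Ag^+] = 6.8 x 10^-3 × (51.8/264.8) = 1.33 × 10^-3 M
[S^2-] = 8.6 × 10^-2 × (213/264.8) = 6.92 x 10^-2 M
Ag2S(s) ⇌ 2 Ag^+(aq) + S^2-(aq), so Q = [Ag^+]^2[S^2-]
Q = (1.33 x 10^-3)^2(6.92 × 10^-2) = 1.2 x 10^-7
Q > Ksp, so Ag2S will precipitate.

1.2e-7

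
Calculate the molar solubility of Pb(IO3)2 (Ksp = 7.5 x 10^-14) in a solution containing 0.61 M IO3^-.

s = 2.0 × 10^-13 M

Pb(IO3)2(s) <=> Pb^2+(aq) + 2 IO3^-(aq)
Ksp = [Pb^2+][IO3^-]^2
Let s be the molar solubility in this solution. [Pb^2+] = s, [IO3^-] = 0.61 + 2s ≈ 0.61 (Ksp is small, so little additional dissolves).
Ksp ≈ s × (0.61)^2
s = 2.0 x 10^-13 M
Check: 2s = 4.0 x 10^-13 ≪ 0.61, so the approximation is valid.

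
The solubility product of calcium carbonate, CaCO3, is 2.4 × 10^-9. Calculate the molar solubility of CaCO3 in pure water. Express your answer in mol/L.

CaCO3(s) <=> Ca^2+(aq) + CO3^2-(aq)
Ksp = [Ca^2+][CO3^2-]
Let s = molar solubility. Then [Ca^2+] = s and [CO3^2-] = s.
Ksp = s × s = s^2
s = (2.4 × 10^-9)^(1/2) = 4.9 × 10^-5 M

s ≈ 4.9e-5 M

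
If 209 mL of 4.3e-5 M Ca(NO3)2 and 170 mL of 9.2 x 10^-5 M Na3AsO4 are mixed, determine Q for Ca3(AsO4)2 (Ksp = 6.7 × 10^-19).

Total volume = 209 + 170 = 379 mL.
[Ca^2+] = 4.3 × 10^-5 × (209/379) = 2.37 x 10^-5 M
[AsO4^3-] = 9.2 × 10^-5 × (170/379) = 4.13 × 10^-5 M
Ca3(AsO4)2(s) ⇌ 3 Ca^2+(aq) + 2 AsO4^3-(aq), so Q = [Ca^2+]^3[AsO4^3-]^2
Q = (2.37 × 10^-5)^3(4.13 x 10^-5)^2 = 2.3 x 10^-23
Q < Ksp, so no precipitate of Ca3(AsO4)2 forms.

Q = 2.3 x 10^-23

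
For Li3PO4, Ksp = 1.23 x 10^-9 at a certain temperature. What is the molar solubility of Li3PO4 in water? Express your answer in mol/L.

2.60e-3 M

Li3PO4(s) ⇌ 3 Li^+(aq) + PO4^3-(aq)
Ksp = [Li^+]^3[PO4^3-]
With molar solubility s: [Li^+] = 3s, [PO4^3-] = s.
Ksp = (3s)^3s = 27s^4
s = (1.23 x 10^-9 / 27)^(1/4) = 2.60 x 10^-3 M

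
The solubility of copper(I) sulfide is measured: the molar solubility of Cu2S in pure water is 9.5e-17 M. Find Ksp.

Cu2S(s) ⇌ 2 Cu^+ + S^2-
With molar solubility s: [Cu^+] = 2s, [S^2-] = s.
Ksp = [Cu^+]^2[S^2-]
Ksp = (2s)^2s = 4s^3
With s = 9.5 × 10^-17: Ksp = 3.4 x 10^-48

3.4 x 10^-48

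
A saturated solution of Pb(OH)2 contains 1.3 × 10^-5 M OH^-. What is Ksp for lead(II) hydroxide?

Pb(OH)2(s) ⇌ Pb^2+(aq) + 2 OH^-(aq)
Stoichiometry gives [Pb^2+] = (1/2)[OH^-] = 6.50 × 10^-6 M.
Ksp = [Pb^2+][OH^-]^2
Ksp = 6.50 x 10^-6 × (1.3 × 10^-5)^2 = 1.1 × 10^-15

1.1 x 10^-15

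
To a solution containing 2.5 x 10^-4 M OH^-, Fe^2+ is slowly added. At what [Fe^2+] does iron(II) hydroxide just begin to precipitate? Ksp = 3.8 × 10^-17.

Fe(OH)2(s) <=> Fe^2+ + 2 OH^-
Ksp = [Fe^2+][OH^-]^2
Precipitation begins when Q = Ksp. With [OH^-] = 2.5 x 10^-4 M:
3.8 × 10^-17 = (2.5 x 10^-4)^2 × [Fe^2+]
[Fe^2+] = (3.8 × 10^-17 / 6.25 × 10^-8) = 6.1 x 10^-10 M

6.1e-10 M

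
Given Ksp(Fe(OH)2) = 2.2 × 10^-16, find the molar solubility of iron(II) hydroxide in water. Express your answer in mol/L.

s = 3.8e-6 M

Fe(OH)2(s) <=> Fe^2+ + 2 OH^-
Ksp = [Fe^2+][OH^-]^2
If s mol/L of Fe(OH)2 dissolves, [Fe^2+] = s and [OH^-] = 2s.
Substituting: Ksp = s(2s)^2 = 4s^3
Solving, s = (2.2 × 10^-16/4)^(1/3) = 3.8 × 10^-6 M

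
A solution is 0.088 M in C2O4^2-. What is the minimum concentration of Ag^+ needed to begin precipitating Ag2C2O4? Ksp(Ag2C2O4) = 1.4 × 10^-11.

Ag2C2O4(s) <=> 2 Ag^+ + C2O4^2-
Ksp = [Ag^+]^2[C2O4^2-]
Precipitation begins when Q = Ksp. With [C2O4^2-] = 0.088 M:
1.4 × 10^-11 = (0.088) × [Ag^+]^2
[Ag^+] = (1.4 × 10^-11 / 8.8 × 10^-2)^(1/2) = 1.3 x 10^-5 M

[Ag^+] = 1.3 × 10^-5 M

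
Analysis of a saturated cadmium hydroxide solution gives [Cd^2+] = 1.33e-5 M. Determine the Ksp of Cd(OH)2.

Cd(OH)2(s) ⇌ Cd^2+ + 2 OH^-
Stoichiometry gives [OH^-] = (2/1)[Cd^2+] = 2.660 × 10^-5 M.
Ksp = [Cd^2+][OH^-]^2
Ksp = 1.33 x 10^-5 × (2.660 × 10^-5)^2 = 9.41 × 10^-15

Ksp = 9.41 x 10^-15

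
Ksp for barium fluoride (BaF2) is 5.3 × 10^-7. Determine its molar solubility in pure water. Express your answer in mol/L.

s = 5.1 × 10^-3 M

BaF2(s) ⇌ Ba^2+ + 2 F^-
Ksp = [Ba^2+][F^-]^2
If s mol/L of BaF2 dissolves, [Ba^2+] = s and [F^-] = 2s.
Substituting: Ksp = s(2s)^2 = 4s^3
Solving, s = (5.3 × 10^-7/4)^(1/3) = 5.1 × 10^-3 M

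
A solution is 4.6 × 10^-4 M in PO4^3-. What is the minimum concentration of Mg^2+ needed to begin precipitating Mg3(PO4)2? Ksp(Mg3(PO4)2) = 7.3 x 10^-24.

3.3 × 10^-6 M

Mg3(PO4)2(s) <=> 3 Mg^2+ + 2 PO4^3-
Ksp = [Mg^2+]^3[PO4^3-]^2
Precipitation begins when Q = Ksp. With [PO4^3-] = 4.6 × 10^-4 M:
7.3 x 10^-24 = (4.6 × 10^-4)^2 × [Mg^2+]^3
[Mg^2+] = (7.3 x 10^-24 / 2.12 × 10^-7)^(1/3) = 3.3 × 10^-6 M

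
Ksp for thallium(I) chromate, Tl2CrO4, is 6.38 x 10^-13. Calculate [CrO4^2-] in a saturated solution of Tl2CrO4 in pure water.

Tl2CrO4(s) ⇌ 2 Tl^+ + CrO4^2-
Ksp = [Tl^+]^2[CrO4^2-]
For each mole of Tl2CrO4 that dissolves: [Tl^+] = 2s, [CrO4^2-] = s.
Ksp = (2s)^2s = 4s^3
s = (6.38 x 10^-13 / 4)^(1/3) = 5.423 × 10^-5 M
[CrO4^2-] = s = 5.42 × 10^-5 M

[CrO4^2-] ≈ 5.42e-5 M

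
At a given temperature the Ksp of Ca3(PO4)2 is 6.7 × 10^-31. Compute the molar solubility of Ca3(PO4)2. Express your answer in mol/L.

Ca3(PO4)2(s) ⇌ 3 Ca^2+ + 2 PO4^3-
Ksp = [Ca^2+]^3[PO4^3-]^2
With molar solubility s: [Ca^2+] = 3s, [PO4^3-] = 2s.
Substituting: Ksp = (3s)^3(2s)^2 = 108s^5
s = (6.7 × 10^-31 / 108)^(1/5) = 3.6 × 10^-7 M

s ≈ 3.6 × 10^-7 M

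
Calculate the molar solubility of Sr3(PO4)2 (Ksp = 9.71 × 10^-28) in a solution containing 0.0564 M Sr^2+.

s = 1.16 x 10^-12 M

Sr3(PO4)2(s) ⇌ 3 Sr^2+ + 2 PO4^3-
Ksp = [Sr^2+]^3[PO4^3-]^2
Let s = moles of Sr3(PO4)2 that dissolve per litre. [Sr^2+] = 0.0564 + 3s ≈ 0.0564, [PO4^3-] = 2s (Ksp is small, so little additional dissolves).
Ksp ≈ (0.0564)^3 × (2s)^2
s = 1.16 × 10^-12 M
Check: 3s = 3.5 × 10^-12 ≪ 0.0564, so the approximation is valid.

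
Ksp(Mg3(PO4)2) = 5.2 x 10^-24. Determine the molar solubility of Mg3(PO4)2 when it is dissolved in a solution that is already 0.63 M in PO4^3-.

s = 7.9 × 10^-9 M

Mg3(PO4)2(s) <=> 3 Mg^2+(aq) + 2 PO4^3-(aq)
Ksp = [Mg^2+]^3[PO4^3-]^2
If s mol/L dissolves here, [Mg^2+] = 3s, [PO4^3-] = 0.63 + 2s ≈ 0.63 (Ksp is small, so little additional dissolves).
Ksp ≈ (3s)^3 × (0.63)^2
s = 7.9 × 10^-9 M
Check: 2s = 1.6 × 10^-8 ≪ 0.63, so the approximation is valid.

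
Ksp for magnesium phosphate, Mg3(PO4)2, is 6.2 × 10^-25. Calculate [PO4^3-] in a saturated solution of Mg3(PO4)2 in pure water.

Mg3(PO4)2(s) ⇌ 3 Mg^2+ + 2 PO4^3-
Ksp = [Mg^2+]^3[PO4^3-]^2
If s mol/L of Mg3(PO4)2 dissolves, [Mg^2+] = 3s and [PO4^3-] = 2s.
Substituting: Ksp = (3s)^3(2s)^2 = 108s^5
Solving, s = (6.2 × 10^-25/108)^(1/5) = 5.65 × 10^-6 M
[PO4^3-] = 2s = 1.1 × 10^-5 M

[PO4^3-] = 1.1 × 10^-5 M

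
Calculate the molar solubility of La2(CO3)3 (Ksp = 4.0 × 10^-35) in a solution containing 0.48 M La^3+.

1.9 × 10^-12 M

La2(CO3)3(s) <=> 2 La^3+ + 3 CO3^2-
Ksp = [La^3+]^2[CO3^2-]^3
Let s = moles of La2(CO3)3 that dissolve per litre. [La^3+] = 0.48 + 2s ≈ 0.48, [CO3^2-] = 3s (common-ion effect: La^3+ is already 0.48 M).
Ksp ≈ (0.48)^2 × (3s)^3
s = 1.9 × 10^-12 M
Check: 2s = 3.7 x 10^-12 ≪ 0.48, so the approximation is valid.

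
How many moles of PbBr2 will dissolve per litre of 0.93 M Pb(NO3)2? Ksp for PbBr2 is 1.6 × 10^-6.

s ≈ 6.6e-4 M

PbBr2(s) ⇌ Pb^2+ + 2 Br^-
Ksp = [Pb^2+][Br^-]^2
Let s = moles of PbBr2 that dissolve per litre. [Pb^2+] = 0.93 + s ≈ 0.93, [Br^-] = 2s (since Pb^2+ from Pb(NO3)2 dominates).
Ksp ≈ 0.93 × (2s)^2
s = 6.6 × 10^-4 M
Check: s = 6.6 x 10^-4 ≪ 0.93, so the approximation is valid.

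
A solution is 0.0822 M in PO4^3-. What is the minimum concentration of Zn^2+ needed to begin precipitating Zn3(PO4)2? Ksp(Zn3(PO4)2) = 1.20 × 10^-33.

[Zn^2+] = 5.62e-11 M

Zn3(PO4)2(s) ⇌ 3 Zn^2+(aq) + 2 PO4^3-(aq)
Ksp = [Zn^2+]^3[PO4^3-]^2
Precipitation begins when Q = Ksp. With [PO4^3-] = 0.0822 M:
1.20 × 10^-33 = (0.0822)^2 × [Zn^2+]^3
[Zn^2+] = (1.20 × 10^-33 / 6.757 × 10^-3)^(1/3) = 5.62 x 10^-11 M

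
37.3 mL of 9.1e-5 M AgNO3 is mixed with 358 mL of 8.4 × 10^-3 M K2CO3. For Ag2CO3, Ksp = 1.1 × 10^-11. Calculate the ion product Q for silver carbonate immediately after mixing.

Total volume = 37.3 + 358 = 395.3 mL.
[Ag^+] = 9.1 x 10^-5 × (37.3/395.3) = 8.59 × 10^-6 M
[CO3^2-] = 8.4 × 10^-3 × (358/395.3) = 7.61 x 10^-3 M
Ag2CO3(s) <=> 2 Ag^+(aq) + CO3^2-(aq), so Q = [Ag^+]^2[CO3^2-]
Q = (8.59 × 10^-6)^2(7.61 x 10^-3) = 5.6 x 10^-13
Q < Ksp, so no precipitate of Ag2CO3 forms.

Q = 5.6 × 10^-13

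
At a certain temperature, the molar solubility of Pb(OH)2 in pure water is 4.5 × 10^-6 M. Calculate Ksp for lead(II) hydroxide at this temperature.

Ksp ≈ 3.6 × 10^-16

Pb(OH)2(s) ⇌ Pb^2+(aq) + 2 OH^-(aq)
With molar solubility s: [Pb^2+] = s, [OH^-] = 2s.
Ksp = [Pb^2+][OH^-]^2
Ksp = s(2s)^2 = 4s^3
With s = 4.5 × 10^-6: Ksp = 3.6 x 10^-16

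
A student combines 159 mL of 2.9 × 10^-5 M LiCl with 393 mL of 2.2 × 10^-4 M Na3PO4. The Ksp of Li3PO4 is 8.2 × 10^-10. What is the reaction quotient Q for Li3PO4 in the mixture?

9.1 × 10^-20

Total volume = 159 + 393 = 552 mL.
[Li^+] = 2.9 × 10^-5 × (159/552) = 8.35 × 10^-6 M
[PO4^3-] = 2.2 × 10^-4 × (393/552) = 1.57 × 10^-4 M
Li3PO4(s) ⇌ 3 Li^+(aq) + PO4^3-(aq), so Q = [Li^+]^3[PO4^3-]
Q = (8.35 x 10^-6)^3(1.57 x 10^-4) = 9.1 × 10^-20
Q < Ksp, so no precipitate of Li3PO4 forms.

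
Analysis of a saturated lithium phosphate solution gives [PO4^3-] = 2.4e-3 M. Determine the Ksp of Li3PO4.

Li3PO4(s) ⇌ 3 Li^+ + PO4^3-
Stoichiometry gives [Li^+] = (3/1)[PO4^3-] = 7.20 x 10^-3 M.
Ksp = [Li^+]^3[PO4^3-]
Ksp = (7.20 × 10^-3)^3 × 2.4 × 10^-3 = 9.0 × 10^-10

Ksp = 9.0 × 10^-10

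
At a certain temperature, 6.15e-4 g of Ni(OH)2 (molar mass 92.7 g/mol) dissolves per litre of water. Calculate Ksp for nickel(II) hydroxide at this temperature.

Ksp = 1.17 x 10^-15

Molar solubility s = (6.15 × 10^-4 g/L) / (92.7 g/mol) = 6.634 × 10^-6 M.
Ni(OH)2(s) ⇌ Ni^2+ + 2 OH^-
For each mole of Ni(OH)2 that dissolves: [Ni^2+] = s, [OH^-] = 2s.
Ksp = [Ni^2+][OH^-]^2
Ksp = s(2s)^2 = 4s^3
With s = 6.634 x 10^-6: Ksp = 1.17 x 10^-15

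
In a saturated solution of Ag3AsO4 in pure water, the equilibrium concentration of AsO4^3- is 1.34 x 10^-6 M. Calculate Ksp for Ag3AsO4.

Ksp = 8.71e-23

Ag3AsO4(s) ⇌ 3 Ag^+(aq) + AsO4^3-(aq)
Stoichiometry gives [Ag^+] = (3/1)[AsO4^3-] = 4.020 × 10^-6 M.
Ksp = [Ag^+]^3[AsO4^3-]
Ksp = (4.020 × 10^-6)^3 × 1.34 x 10^-6 = 8.71 × 10^-23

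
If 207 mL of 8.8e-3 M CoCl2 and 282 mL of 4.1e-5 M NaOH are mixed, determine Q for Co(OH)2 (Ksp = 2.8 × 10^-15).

Total volume = 207 + 282 = 489 mL.
[Co^2+] = 8.8 x 10^-3 × (207/489) = 3.73 x 10^-3 M
[OH^-] = 4.1 × 10^-5 × (282/489) = 2.36 × 10^-5 M
Co(OH)2(s) ⇌ Co^2+(aq) + 2 OH^-(aq), so Q = [Co^2+][OH^-]^2
Q = (3.73 × 10^-3)(2.36 × 10^-5)^2 = 2.1 × 10^-12
Q > Ksp, so Co(OH)2 will precipitate.

Q = 2.1e-12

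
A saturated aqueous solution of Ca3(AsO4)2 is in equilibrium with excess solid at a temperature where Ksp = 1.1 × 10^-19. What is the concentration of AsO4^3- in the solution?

[AsO4^3-] ≈ 1.3 × 10^-4 M

Ca3(AsO4)2(s) <=> 3 Ca^2+ + 2 AsO4^3-
Ksp = [Ca^2+]^3[AsO4^3-]^2
With molar solubility s: [Ca^2+] = 3s, [AsO4^3-] = 2s.
Substituting: Ksp = (3s)^3(2s)^2 = 108s^5
s^5 = 1.1 × 10^-19 / 108, so s = 6.33 x 10^-5 M
[AsO4^3-] = 2s = 1.3 × 10^-4 M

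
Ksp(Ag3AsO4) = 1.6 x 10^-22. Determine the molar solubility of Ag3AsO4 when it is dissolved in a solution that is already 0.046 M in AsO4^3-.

5.1e-8 M

Ag3AsO4(s) <=> 3 Ag^+(aq) + AsO4^3-(aq)
Ksp = [Ag^+]^3[AsO4^3-]
Let s be the molar solubility in this solution. [Ag^+] = 3s, [AsO4^3-] = 0.046 + s ≈ 0.046 (Ksp is small, so little additional dissolves).
Ksp ≈ (3s)^3 × 0.046
s = 5.1 x 10^-8 M
Check: s = 5.1 × 10^-8 ≪ 0.046, so the approximation is valid.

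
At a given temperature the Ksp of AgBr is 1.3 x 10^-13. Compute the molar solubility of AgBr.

s ≈ 3.6e-7 M

AgBr(s) <=> Ag^+ + Br^-
Ksp = [Ag^+][Br^-]
For each mole of AgBr that dissolves: [Ag^+] = s, [Br^-] = s.
Ksp = (s)(s) = s^2
s = √(1.3 x 10^-13) = 3.6 x 10^-7 M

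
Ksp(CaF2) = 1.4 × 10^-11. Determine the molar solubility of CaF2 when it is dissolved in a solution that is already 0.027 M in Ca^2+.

CaF2(s) <=> Ca^2+(aq) + 2 F^-(aq)
Ksp = [Ca^2+][F^-]^2
Let s = moles of CaF2 that dissolve per litre. [Ca^2+] = 0.027 + s ≈ 0.027, [F^-] = 2s (Ksp is small, so little additional dissolves).
Ksp ≈ 0.027 × (2s)^2
s = 1.1 × 10^-5 M
Check: s = 1.1 x 10^-5 ≪ 0.027, so the approximation is valid.

s ≈ 1.1e-5 M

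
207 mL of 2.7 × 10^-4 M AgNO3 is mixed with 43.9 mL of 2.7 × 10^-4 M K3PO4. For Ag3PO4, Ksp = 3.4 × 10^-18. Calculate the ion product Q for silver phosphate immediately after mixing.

Total volume = 207 + 43.9 = 250.9 mL.
[Ag^+] = 2.7 × 10^-4 × (207/250.9) = 2.23 × 10^-4 M
[PO4^3-] = 2.7 × 10^-4 × (43.9/250.9) = 4.72 × 10^-5 M
Ag3PO4(s) <=> 3 Ag^+(aq) + PO4^3-(aq), so Q = [Ag^+]^3[PO4^3-]
Q = (2.23 × 10^-4)^3(4.72 × 10^-5) = 5.2 × 10^-16
Q > Ksp, so Ag3PO4 will precipitate.

5.2 × 10^-16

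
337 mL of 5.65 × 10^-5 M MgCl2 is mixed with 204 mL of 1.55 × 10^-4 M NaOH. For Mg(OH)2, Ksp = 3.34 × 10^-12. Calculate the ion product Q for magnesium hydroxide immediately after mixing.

1.20 x 10^-13

Total volume = 337 + 204 = 541 mL.
[Mg^2+] = 5.65 × 10^-5 × (337/541) = 3.520 × 10^-5 M
[OH^-] = 1.55 x 10^-4 × (204/541) = 5.845 × 10^-5 M
Mg(OH)2(s) ⇌ Mg^2+ + 2 OH^-, so Q = [Mg^2+][OH^-]^2
Q = (3.520 x 10^-5)(5.845 × 10^-5)^2 = 1.20 × 10^-13
Q < Ksp, so no precipitate of Mg(OH)2 forms.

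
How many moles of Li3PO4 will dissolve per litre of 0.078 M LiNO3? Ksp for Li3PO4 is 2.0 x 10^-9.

s = 4.2 x 10^-6 M

Li3PO4(s) ⇌ 3 Li^+ + PO4^3-
Ksp = [Li^+]^3[PO4^3-]
Let s = moles of Li3PO4 that dissolve per litre. [Li^+] = 0.078 + 3s ≈ 0.078, [PO4^3-] = s (since Li^+ from LiNO3 dominates).
Ksp ≈ (0.078)^3 × s
s = 4.2 × 10^-6 M
Check: 3s = 1.3 × 10^-5 ≪ 0.078, so the approximation is valid.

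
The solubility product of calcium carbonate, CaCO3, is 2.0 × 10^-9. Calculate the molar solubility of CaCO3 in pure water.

4.5 × 10^-5 M

CaCO3(s) <=> Ca^2+(aq) + CO3^2-(aq)
Ksp = [Ca^2+][CO3^2-]
With molar solubility s: [Ca^2+] = s, [CO3^2-] = s.
Ksp = s^2
s = √(2.0 × 10^-9) = 4.5 × 10^-5 M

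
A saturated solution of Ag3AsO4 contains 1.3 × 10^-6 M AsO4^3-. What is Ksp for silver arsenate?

7.7e-23

Ag3AsO4(s) ⇌ 3 Ag^+(aq) + AsO4^3-(aq)
Stoichiometry gives [Ag^+] = (3/1)[AsO4^3-] = 3.90 x 10^-6 M.
Ksp = [Ag^+]^3[AsO4^3-]
Ksp = (3.90 × 10^-6)^3 × 1.3 × 10^-6 = 7.7 × 10^-23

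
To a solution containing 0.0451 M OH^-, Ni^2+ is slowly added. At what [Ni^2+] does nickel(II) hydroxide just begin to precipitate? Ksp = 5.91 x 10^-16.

2.91 x 10^-13 M

Ni(OH)2(s) ⇌ Ni^2+ + 2 OH^-
Ksp = [Ni^2+][OH^-]^2
Precipitation begins when Q = Ksp. With [OH^-] = 0.0451 M:
5.91 x 10^-16 = (0.0451)^2 × [Ni^2+]
[Ni^2+] = (5.91 x 10^-16 / 2.034 x 10^-3) = 2.91 x 10^-13 M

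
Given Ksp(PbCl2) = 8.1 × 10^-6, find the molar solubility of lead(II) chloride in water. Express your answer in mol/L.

1.3e-2 M

PbCl2(s) ⇌ Pb^2+ + 2 Cl^-
Ksp = [Pb^2+][Cl^-]^2
If s mol/L of PbCl2 dissolves, [Pb^2+] = s and [Cl^-] = 2s.
So Ksp = s × (2s)^2 = 4s^3
s = (8.1 × 10^-6 / 4)^(1/3) = 1.3 × 10^-2 M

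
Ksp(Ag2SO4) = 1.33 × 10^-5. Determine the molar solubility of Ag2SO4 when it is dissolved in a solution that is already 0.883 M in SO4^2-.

1.94 × 10^-3 M

Ag2SO4(s) ⇌ 2 Ag^+(aq) + SO4^2-(aq)
Ksp = [Ag^+]^2[SO4^2-]
If s mol/L dissolves here, [Ag^+] = 2s, [SO4^2-] = 0.883 + s ≈ 0.883 (Ksp is small, so little additional dissolves).
Ksp ≈ (2s)^2 × 0.883
s = 1.94 x 10^-3 M
Check: s = 1.9 x 10^-3 ≪ 0.883, so the approximation is valid.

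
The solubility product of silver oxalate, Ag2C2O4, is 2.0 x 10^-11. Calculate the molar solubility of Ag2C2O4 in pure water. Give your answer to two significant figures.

Ag2C2O4(s) <=> 2 Ag^+(aq) + C2O4^2-(aq)
Ksp = [Ag^+]^2[C2O4^2-]
With molar solubility s: [Ag^+] = 2s, [C2O4^2-] = s.
So Ksp = (2s)^2 × s = 4s^3
Solving, s = (2.0 x 10^-11/4)^(1/3) = 1.7 × 10^-4 M

1.7 × 10^-4 M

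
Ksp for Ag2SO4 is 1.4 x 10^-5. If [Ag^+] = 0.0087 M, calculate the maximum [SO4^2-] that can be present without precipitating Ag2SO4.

Ag2SO4(s) ⇌ 2 Ag^+(aq) + SO4^2-(aq)
Ksp = [Ag^+]^2[SO4^2-]
Precipitation begins when Q = Ksp. With [Ag^+] = 0.0087 M:
1.4 x 10^-5 = (0.0087)^2 × [SO4^2-]
[SO4^2-] = (1.4 x 10^-5 / 7.57 × 10^-5) = 1.8 × 10^-1 M

0.18 M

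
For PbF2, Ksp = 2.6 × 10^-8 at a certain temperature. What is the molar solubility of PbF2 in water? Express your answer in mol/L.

PbF2(s) ⇌ Pb^2+ + 2 F^-
Ksp = [Pb^2+][F^-]^2
For each mole of PbF2 that dissolves: [Pb^2+] = s, [F^-] = 2s.
Substituting: Ksp = s(2s)^2 = 4s^3
Solving, s = (2.6 × 10^-8/4)^(1/3) = 1.9 × 10^-3 M

1.9 × 10^-3 M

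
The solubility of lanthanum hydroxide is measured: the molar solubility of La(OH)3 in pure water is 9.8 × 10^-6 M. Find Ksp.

2.5 × 10^-19

La(OH)3(s) <=> La^3+(aq) + 3 OH^-(aq)
Let s = molar solubility. Then [La^3+] = s and [OH^-] = 3s.
Ksp = [La^3+][OH^-]^3
Ksp = s(3s)^3 = 27s^4
With s = 9.8 × 10^-6: Ksp = 2.5 x 10^-19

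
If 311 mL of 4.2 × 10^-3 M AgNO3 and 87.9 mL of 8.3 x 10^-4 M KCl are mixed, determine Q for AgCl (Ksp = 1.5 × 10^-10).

Total volume = 311 + 87.9 = 398.9 mL.
[Ag^+] = 4.2 x 10^-3 × (311/398.9) = 3.27 × 10^-3 M
[Cl^-] = 8.3 x 10^-4 × (87.9/398.9) = 1.83 × 10^-4 M
AgCl(s) ⇌ Ag^+(aq) + Cl^-(aq), so Q = [Ag^+][Cl^-]
Q = (3.27 x 10^-3)(1.83 × 10^-4) = 6.0 × 10^-7
Q > Ksp, so AgCl will precipitate.

Q = 6.0 × 10^-7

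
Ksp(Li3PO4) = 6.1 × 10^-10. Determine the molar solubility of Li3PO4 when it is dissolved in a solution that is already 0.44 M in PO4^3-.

Li3PO4(s) <=> 3 Li^+ + PO4^3-
Ksp = [Li^+]^3[PO4^3-]
If s mol/L dissolves here, [Li^+] = 3s, [PO4^3-] = 0.44 + s ≈ 0.44 (since the PO4^3- already present dominates).
Ksp ≈ (3s)^3 × 0.44
s = 3.7 × 10^-4 M
Check: s = 3.7 × 10^-4 ≪ 0.44, so the approximation is valid.

s ≈ 3.7 × 10^-4 M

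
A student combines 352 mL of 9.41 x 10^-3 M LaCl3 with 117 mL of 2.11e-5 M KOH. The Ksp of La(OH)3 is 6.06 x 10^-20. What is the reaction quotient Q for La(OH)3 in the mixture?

Total volume = 352 + 117 = 469 mL.
[La^3+] = 9.41 × 10^-3 × (352/469) = 7.063 × 10^-3 M
[OH^-] = 2.11 × 10^-5 × (117/469) = 5.264 x 10^-6 M
La(OH)3(s) <=> La^3+(aq) + 3 OH^-(aq), so Q = [La^3+][OH^-]^3
Q = (7.063 × 10^-3)(5.264 × 10^-6)^3 = 1.03 × 10^-18
Q > Ksp, so La(OH)3 will precipitate.

Q ≈ 1.03e-18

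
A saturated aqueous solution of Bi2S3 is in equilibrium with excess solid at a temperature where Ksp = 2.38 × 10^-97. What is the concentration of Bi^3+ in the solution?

Bi2S3(s) ⇌ 2 Bi^3+ + 3 S^2-
Ksp = [Bi^3+]^2[S^2-]^3
For each mole of Bi2S3 that dissolves: [Bi^3+] = 2s, [S^2-] = 3s.
Ksp = (2s)^2(3s)^3 = 108s^5
s^5 = 2.38 × 10^-97 / 108, so s = 1.856 × 10^-20 M
[Bi^3+] = 2s = 3.71 x 10^-20 M

3.71e-20 M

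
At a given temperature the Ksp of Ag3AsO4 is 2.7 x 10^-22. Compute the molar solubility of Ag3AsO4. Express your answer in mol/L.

Ag3AsO4(s) ⇌ 3 Ag^+ + AsO4^3-
Ksp = [Ag^+]^3[AsO4^3-]
With molar solubility s: [Ag^+] = 3s, [AsO4^3-] = s.
So Ksp = (3s)^3 × s = 27s^4
s = (2.7 x 10^-22 / 27)^(1/4) = 1.8 x 10^-6 M

s = 1.8 × 10^-6 M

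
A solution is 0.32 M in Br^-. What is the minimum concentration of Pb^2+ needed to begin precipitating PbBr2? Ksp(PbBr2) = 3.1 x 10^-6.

PbBr2(s) <=> Pb^2+ + 2 Br^-
Ksp = [Pb^2+][Br^-]^2
Precipitation begins when Q = Ksp. With [Br^-] = 0.32 M:
3.1 x 10^-6 = (0.32)^2 × [Pb^2+]
[Pb^2+] = (3.1 x 10^-6 / 1.02 × 10^-1) = 3.0 × 10^-5 M

[Pb^2+] = 3.0 x 10^-5 M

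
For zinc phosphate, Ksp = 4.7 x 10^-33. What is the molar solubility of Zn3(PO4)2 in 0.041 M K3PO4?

Zn3(PO4)2(s) <=> 3 Zn^2+(aq) + 2 PO4^3-(aq)
Ksp = [Zn^2+]^3[PO4^3-]^2
If s mol/L dissolves here, [Zn^2+] = 3s, [PO4^3-] = 0.041 + 2s ≈ 0.041 (common-ion effect: PO4^3- is already 0.041 M).
Ksp ≈ (3s)^3 × (0.041)^2
s = 4.7 x 10^-11 M
Check: 2s = 9.4 × 10^-11 ≪ 0.041, so the approximation is valid.

4.7 x 10^-11 M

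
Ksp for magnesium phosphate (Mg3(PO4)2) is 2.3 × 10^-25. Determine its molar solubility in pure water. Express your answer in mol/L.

Mg3(PO4)2(s) <=> 3 Mg^2+ + 2 PO4^3-
Ksp = [Mg^2+]^3[PO4^3-]^2
If s mol/L of Mg3(PO4)2 dissolves, [Mg^2+] = 3s and [PO4^3-] = 2s.
So Ksp = (3s)^3 × (2s)^2 = 108s^5
Solving, s = (2.3 × 10^-25/108)^(1/5) = 4.6 × 10^-6 M

s ≈ 4.6 × 10^-6 M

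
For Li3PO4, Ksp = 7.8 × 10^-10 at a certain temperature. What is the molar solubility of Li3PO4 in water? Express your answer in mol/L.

Li3PO4(s) ⇌ 3 Li^+ + PO4^3-
Ksp = [Li^+]^3[PO4^3-]
For each mole of Li3PO4 that dissolves: [Li^+] = 3s, [PO4^3-] = s.
So Ksp = (3s)^3 × s = 27s^4
s^4 = 7.8 × 10^-10 / 27, so s = 2.3 × 10^-3 M

2.3 × 10^-3 M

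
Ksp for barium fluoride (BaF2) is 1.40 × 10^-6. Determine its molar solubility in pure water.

7.05 × 10^-3 M

BaF2(s) ⇌ Ba^2+ + 2 F^-
Ksp = [Ba^2+][F^-]^2
Let s = molar solubility. Then [Ba^2+] = s and [F^-] = 2s.
So Ksp = s × (2s)^2 = 4s^3
s = (1.40 × 10^-6 / 4)^(1/3) = 7.05 × 10^-3 M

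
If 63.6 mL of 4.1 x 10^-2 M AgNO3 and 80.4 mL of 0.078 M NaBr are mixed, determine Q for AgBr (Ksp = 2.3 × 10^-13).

Q = 7.9 × 10^-4

Total volume = 63.6 + 80.4 = 144 mL.
[Ag^+] = 4.1 × 10^-2 × (63.6/144) = 1.81 × 10^-2 M
[Br^-] = 7.8 × 10^-2 × (80.4/144) = 4.36 × 10^-2 M
AgBr(s) ⇌ Ag^+ + Br^-, so Q = [Ag^+][Br^-]
Q = (1.81 × 10^-2)(4.36 × 10^-2) = 7.9 × 10^-4
Q > Ksp, so AgBr will precipitate.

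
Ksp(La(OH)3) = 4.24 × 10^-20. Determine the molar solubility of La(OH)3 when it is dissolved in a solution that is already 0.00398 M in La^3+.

La(OH)3(s) ⇌ La^3+(aq) + 3 OH^-(aq)
Ksp = [La^3+][OH^-]^3
Let s be the molar solubility in this solution. [La^3+] = 0.00398 + s ≈ 0.00398, [OH^-] = 3s (Ksp is small, so little additional dissolves).
Ksp ≈ 0.00398 × (3s)^3
s = 7.33 × 10^-7 M
Check: s = 7.3 × 10^-7 ≪ 0.00398, so the approximation is valid.

s = 7.33 x 10^-7 M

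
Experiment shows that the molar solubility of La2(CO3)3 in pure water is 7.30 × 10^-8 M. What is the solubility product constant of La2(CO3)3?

Ksp ≈ 2.24e-34

La2(CO3)3(s) ⇌ 2 La^3+(aq) + 3 CO3^2-(aq)
If s mol/L of La2(CO3)3 dissolves, [La^3+] = 2s and [CO3^2-] = 3s.
Ksp = [La^3+]^2[CO3^2-]^3
Substituting: Ksp = (2s)^2(3s)^3 = 108s^5
Ksp = 108 × (7.30 x 10^-8)^5 = 2.24 × 10^-34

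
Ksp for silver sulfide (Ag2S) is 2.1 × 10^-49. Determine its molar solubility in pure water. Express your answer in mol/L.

Ag2S(s) ⇌ 2 Ag^+ + S^2-
Ksp = [Ag^+]^2[S^2-]
With molar solubility s: [Ag^+] = 2s, [S^2-] = s.
Ksp = (2s)^2s = 4s^3
Solving, s = (2.1 × 10^-49/4)^(1/3) = 3.7 x 10^-17 M

s ≈ 3.7 × 10^-17 M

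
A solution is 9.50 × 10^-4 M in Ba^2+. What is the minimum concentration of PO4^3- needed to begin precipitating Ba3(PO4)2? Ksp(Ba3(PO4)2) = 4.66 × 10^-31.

[PO4^3-] ≈ 2.33 x 10^-11 M

Ba3(PO4)2(s) ⇌ 3 Ba^2+ + 2 PO4^3-
Ksp = [Ba^2+]^3[PO4^3-]^2
Precipitation begins when Q = Ksp. With [Ba^2+] = 9.50 × 10^-4 M:
4.66 × 10^-31 = (9.50 × 10^-4)^3 × [PO4^3-]^2
[PO4^3-] = (4.66 × 10^-31 / 8.574 × 10^-10)^(1/2) = 2.33 x 10^-11 M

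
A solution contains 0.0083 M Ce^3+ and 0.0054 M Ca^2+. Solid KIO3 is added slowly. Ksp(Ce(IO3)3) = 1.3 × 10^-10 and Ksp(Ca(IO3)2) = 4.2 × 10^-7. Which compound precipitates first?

Ce(IO3)3

Precipitation of each salt starts when its ion product equals its Ksp.
For Ce(IO3)3: 1.3 × 10^-10 = 0.0083 × [IO3^-]^3  ⇒  [IO3^-] = 2.5 × 10^-3 M.
For Ca(IO3)2: 4.2 × 10^-7 = 0.0054 × [IO3^-]^2  ⇒  [IO3^-] = 8.8 × 10^-3 M.
The salt with the lower threshold [IO3^-] precipitates first: Ce(IO3)3.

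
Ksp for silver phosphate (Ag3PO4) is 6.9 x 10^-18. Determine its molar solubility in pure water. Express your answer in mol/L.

s ≈ 2.2 × 10^-5 M

Ag3PO4(s) <=> 3 Ag^+(aq) + PO4^3-(aq)
Ksp = [Ag^+]^3[PO4^3-]
Let s = molar solubility. Then [Ag^+] = 3s and [PO4^3-] = s.
So Ksp = (3s)^3 × s = 27s^4
Solving, s = (6.9 x 10^-18/27)^(1/4) = 2.2 x 10^-5 M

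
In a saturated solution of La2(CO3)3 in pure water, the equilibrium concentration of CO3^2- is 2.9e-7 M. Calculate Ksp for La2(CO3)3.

Ksp ≈ 9.1 x 10^-34

La2(CO3)3(s) ⇌ 2 La^3+ + 3 CO3^2-
Stoichiometry gives [La^3+] = (2/3)[CO3^2-] = 1.93 × 10^-7 M.
Ksp = [La^3+]^2[CO3^2-]^3
Ksp = (1.93 × 10^-7)^2 × (2.9 × 10^-7)^3 = 9.1 × 10^-34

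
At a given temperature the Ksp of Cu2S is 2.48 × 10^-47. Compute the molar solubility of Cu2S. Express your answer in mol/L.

s = 1.84e-16 M

Cu2S(s) <=> 2 Cu^+(aq) + S^2-(aq)
Ksp = [Cu^+]^2[S^2-]
If s mol/L of Cu2S dissolves, [Cu^+] = 2s and [S^2-] = s.
So Ksp = (2s)^2 × s = 4s^3
Solving, s = (2.48 × 10^-47/4)^(1/3) = 1.84 x 10^-16 M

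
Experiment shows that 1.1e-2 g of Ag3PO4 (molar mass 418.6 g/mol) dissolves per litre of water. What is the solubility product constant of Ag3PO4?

Molar solubility s = (1.1 × 10^-2 g/L) / (418.6 g/mol) = 2.63 x 10^-5 M.
Ag3PO4(s) ⇌ 3 Ag^+(aq) + PO4^3-(aq)
Let s = molar solubility. Then [Ag^+] = 3s and [PO4^3-] = s.
Ksp = [Ag^+]^3[PO4^3-]
Substituting: Ksp = (3s)^3s = 27s^4
With s = 2.63 × 10^-5: Ksp = 1.3 × 10^-17

Ksp ≈ 1.3 × 10^-17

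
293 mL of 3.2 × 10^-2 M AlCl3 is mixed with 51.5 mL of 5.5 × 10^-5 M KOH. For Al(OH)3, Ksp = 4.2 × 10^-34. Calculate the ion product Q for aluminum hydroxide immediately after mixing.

Total volume = 293 + 51.5 = 344.5 mL.
[Al^3+] = 3.2 × 10^-2 × (293/344.5) = 2.72 x 10^-2 M
[OH^-] = 5.5 × 10^-5 × (51.5/344.5) = 8.22 × 10^-6 M
Al(OH)3(s) ⇌ Al^3+ + 3 OH^-, so Q = [Al^3+][OH^-]^3
Q = (2.72 × 10^-2)(8.22 × 10^-6)^3 = 1.5 × 10^-17
Q > Ksp, so Al(OH)3 will precipitate.

Q ≈ 1.5 × 10^-17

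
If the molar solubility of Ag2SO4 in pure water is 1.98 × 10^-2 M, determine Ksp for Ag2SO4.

3.10 × 10^-5

Ag2SO4(s) ⇌ 2 Ag^+ + SO4^2-
Let s = molar solubility. Then [Ag^+] = 2s and [SO4^2-] = s.
Ksp = [Ag^+]^2[SO4^2-]
So Ksp = (2s)^2 × s = 4s^3
Ksp = 4 × (1.98 × 10^-2)^3 = 3.10 × 10^-5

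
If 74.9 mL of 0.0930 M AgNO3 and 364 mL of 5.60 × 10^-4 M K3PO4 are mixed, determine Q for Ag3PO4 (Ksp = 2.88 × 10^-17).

Q ≈ 1.86 × 10^-9

Total volume = 74.9 + 364 = 438.9 mL.
[Ag^+] = 9.30 x 10^-2 × (74.9/438.9) = 1.587 x 10^-2 M
[PO4^3-] = 5.60 × 10^-4 × (364/438.9) = 4.644 x 10^-4 M
Ag3PO4(s) <=> 3 Ag^+(aq) + PO4^3-(aq), so Q = [Ag^+]^3[PO4^3-]
Q = (1.587 × 10^-2)^3(4.644 × 10^-4) = 1.86 × 10^-9
Q > Ksp, so Ag3PO4 will precipitate.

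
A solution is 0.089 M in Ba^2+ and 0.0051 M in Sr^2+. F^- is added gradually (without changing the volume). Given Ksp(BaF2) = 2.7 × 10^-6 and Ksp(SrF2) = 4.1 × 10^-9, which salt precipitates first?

Each salt begins to precipitate when Q = Ksp, i.e. when [F^-] reaches its threshold.
For BaF2: 2.7 × 10^-6 = 0.089 × [F^-]^2  ⇒  [F^-] = 5.5 x 10^-3 M.
For SrF2: 4.1 × 10^-9 = 0.0051 × [F^-]^2  ⇒  [F^-] = 9.0 x 10^-4 M.
The salt with the lower threshold [F^-] precipitates first: SrF2.

SrF2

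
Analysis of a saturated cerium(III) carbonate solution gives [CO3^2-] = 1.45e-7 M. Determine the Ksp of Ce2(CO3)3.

2.85 x 10^-35

Ce2(CO3)3(s) ⇌ 2 Ce^3+ + 3 CO3^2-
Stoichiometry gives [Ce^3+] = (2/3)[CO3^2-] = 9.667 × 10^-8 M.
Ksp = [Ce^3+]^2[CO3^2-]^3
Ksp = (9.667 × 10^-8)^2 × (1.45 × 10^-7)^3 = 2.85 x 10^-35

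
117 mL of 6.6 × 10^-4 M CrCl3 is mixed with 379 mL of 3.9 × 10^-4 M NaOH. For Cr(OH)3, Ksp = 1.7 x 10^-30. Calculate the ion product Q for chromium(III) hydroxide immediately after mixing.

Total volume = 117 + 379 = 496 mL.
[Cr^3+] = 6.6 × 10^-4 × (117/496) = 1.56 × 10^-4 M
[OH^-] = 3.9 x 10^-4 × (379/496) = 2.98 × 10^-4 M
Cr(OH)3(s) ⇌ Cr^3+(aq) + 3 OH^-(aq), so Q = [Cr^3+][OH^-]^3
Q = (1.56 × 10^-4)(2.98 x 10^-4)^3 = 4.1 × 10^-15
Q > Ksp, so Cr(OH)3 will precipitate.

Q = 4.1e-15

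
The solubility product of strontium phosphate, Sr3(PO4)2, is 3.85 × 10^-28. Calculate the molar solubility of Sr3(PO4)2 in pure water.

1.29e-6 M

Sr3(PO4)2(s) ⇌ 3 Sr^2+ + 2 PO4^3-
Ksp = [Sr^2+]^3[PO4^3-]^2
For each mole of Sr3(PO4)2 that dissolves: [Sr^2+] = 3s, [PO4^3-] = 2s.
Substituting: Ksp = (3s)^3(2s)^2 = 108s^5
s = (3.85 × 10^-28 / 108)^(1/5) = 1.29 × 10^-6 M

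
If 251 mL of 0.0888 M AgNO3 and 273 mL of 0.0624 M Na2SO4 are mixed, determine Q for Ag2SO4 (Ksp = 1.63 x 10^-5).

5.88e-5

Total volume = 251 + 273 = 524 mL.
[Ag^+] = 8.88 × 10^-2 × (251/524) = 4.254 × 10^-2 M
[SO4^2-] = 6.24 x 10^-2 × (273/524) = 3.251 x 10^-2 M
Ag2SO4(s) ⇌ 2 Ag^+(aq) + SO4^2-(aq), so Q = [Ag^+]^2[SO4^2-]
Q = (4.254 x 10^-2)^2(3.251 × 10^-2) = 5.88 x 10^-5
Q > Ksp, so Ag2SO4 will precipitate.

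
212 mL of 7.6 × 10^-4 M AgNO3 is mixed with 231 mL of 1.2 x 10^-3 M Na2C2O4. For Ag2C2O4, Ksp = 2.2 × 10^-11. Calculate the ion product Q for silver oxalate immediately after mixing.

Total volume = 212 + 231 = 443 mL.
[Ag^+] = 7.6 × 10^-4 × (212/443) = 3.64 × 10^-4 M
[C2O4^2-] = 1.2 × 10^-3 × (231/443) = 6.26 × 10^-4 M
Ag2C2O4(s) ⇌ 2 Ag^+(aq) + C2O4^2-(aq), so Q = [Ag^+]^2[C2O4^2-]
Q = (3.64 × 10^-4)^2(6.26 × 10^-4) = 8.3 x 10^-11
Q > Ksp, so Ag2C2O4 will precipitate.

Q ≈ 8.3e-11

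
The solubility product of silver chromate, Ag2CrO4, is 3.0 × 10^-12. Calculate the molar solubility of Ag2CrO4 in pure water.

s = 9.1 × 10^-5 M

Ag2CrO4(s) <=> 2 Ag^+(aq) + CrO4^2-(aq)
Ksp = [Ag^+]^2[CrO4^2-]
With molar solubility s: [Ag^+] = 2s, [CrO4^2-] = s.
So Ksp = (2s)^2 × s = 4s^3
s^3 = 3.0 × 10^-12 / 4, so s = 9.1 × 10^-5 M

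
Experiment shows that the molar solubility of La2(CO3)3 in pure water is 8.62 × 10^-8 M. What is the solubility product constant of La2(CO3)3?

La2(CO3)3(s) <=> 2 La^3+(aq) + 3 CO3^2-(aq)
For each mole of La2(CO3)3 that dissolves: [La^3+] = 2s, [CO3^2-] = 3s.
Ksp = [La^3+]^2[CO3^2-]^3
Ksp = (2s)^2(3s)^3 = 108s^5
Ksp = 108 × (8.62 × 10^-8)^5 = 5.14 × 10^-34

5.14e-34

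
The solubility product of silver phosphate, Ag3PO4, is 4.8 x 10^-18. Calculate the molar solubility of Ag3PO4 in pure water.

Ag3PO4(s) <=> 3 Ag^+ + PO4^3-
Ksp = [Ag^+]^3[PO4^3-]
Let s = molar solubility. Then [Ag^+] = 3s and [PO4^3-] = s.
Ksp = (3s)^3s = 27s^4
s = (4.8 x 10^-18 / 27)^(1/4) = 2.1 x 10^-5 M

2.1e-5 M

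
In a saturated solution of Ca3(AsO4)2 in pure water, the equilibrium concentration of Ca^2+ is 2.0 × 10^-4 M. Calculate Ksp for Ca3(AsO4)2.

Ca3(AsO4)2(s) ⇌ 3 Ca^2+ + 2 AsO4^3-
Stoichiometry gives [AsO4^3-] = (2/3)[Ca^2+] = 1.33 x 10^-4 M.
Ksp = [Ca^2+]^3[AsO4^3-]^2
Ksp = (2.0 × 10^-4)^3 × (1.33 x 10^-4)^2 = 1.4 × 10^-19

Ksp = 1.4 × 10^-19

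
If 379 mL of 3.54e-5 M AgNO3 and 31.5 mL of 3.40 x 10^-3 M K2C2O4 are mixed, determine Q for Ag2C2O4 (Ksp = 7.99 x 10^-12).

2.79 × 10^-13

Total volume = 379 + 31.5 = 410.5 mL.
[Ag^+] = 3.54 × 10^-5 × (379/410.5) = 3.268 × 10^-5 M
[C2O4^2-] = 3.40 × 10^-3 × (31.5/410.5) = 2.609 × 10^-4 M
Ag2C2O4(s) <=> 2 Ag^+ + C2O4^2-, so Q = [Ag^+]^2[C2O4^2-]
Q = (3.268 × 10^-5)^2(2.609 x 10^-4) = 2.79 x 10^-13
Q < Ksp, so no precipitate of Ag2C2O4 forms.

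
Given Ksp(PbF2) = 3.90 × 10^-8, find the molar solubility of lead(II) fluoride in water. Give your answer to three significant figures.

s = 2.14 × 10^-3 M

PbF2(s) ⇌ Pb^2+(aq) + 2 F^-(aq)
Ksp = [Pb^2+][F^-]^2
With molar solubility s: [Pb^2+] = s, [F^-] = 2s.
So Ksp = s × (2s)^2 = 4s^3
Solving, s = (3.90 × 10^-8/4)^(1/3) = 2.14 x 10^-3 M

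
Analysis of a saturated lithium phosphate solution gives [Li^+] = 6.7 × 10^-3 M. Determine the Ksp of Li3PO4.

6.7 × 10^-10

Li3PO4(s) ⇌ 3 Li^+(aq) + PO4^3-(aq)
Stoichiometry gives [PO4^3-] = (1/3)[Li^+] = 2.23 x 10^-3 M.
Ksp = [Li^+]^3[PO4^3-]
Ksp = (6.7 × 10^-3)^3 × 2.23 × 10^-3 = 6.7 × 10^-10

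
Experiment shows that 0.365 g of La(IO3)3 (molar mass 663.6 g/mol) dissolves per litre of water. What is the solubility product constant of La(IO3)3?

Molar solubility s = (3.65 × 10^-1 g/L) / (663.6 g/mol) = 5.500 × 10^-4 M.
La(IO3)3(s) ⇌ La^3+ + 3 IO3^-
If s mol/L of La(IO3)3 dissolves, [La^3+] = s and [IO3^-] = 3s.
Ksp = [La^3+][IO3^-]^3
Substituting: Ksp = s(3s)^3 = 27s^4
With s = 5.500 × 10^-4: Ksp = 2.47 × 10^-12

Ksp = 2.47 x 10^-12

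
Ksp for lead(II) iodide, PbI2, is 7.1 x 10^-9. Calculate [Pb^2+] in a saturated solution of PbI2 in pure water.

PbI2(s) ⇌ Pb^2+(aq) + 2 I^-(aq)
Ksp = [Pb^2+][I^-]^2
Let s = molar solubility. Then [Pb^2+] = s and [I^-] = 2s.
Substituting: Ksp = s(2s)^2 = 4s^3
s^3 = 7.1 x 10^-9 / 4, so s = 1.21 x 10^-3 M
[Pb^2+] = s = 1.2 × 10^-3 M

[Pb^2+] = 1.2e-3 M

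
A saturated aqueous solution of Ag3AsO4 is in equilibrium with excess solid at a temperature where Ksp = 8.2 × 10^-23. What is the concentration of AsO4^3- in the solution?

Ag3AsO4(s) ⇌ 3 Ag^+(aq) + AsO4^3-(aq)
Ksp = [Ag^+]^3[AsO4^3-]
For each mole of Ag3AsO4 that dissolves: [Ag^+] = 3s, [AsO4^3-] = s.
Substituting: Ksp = (3s)^3s = 27s^4
Solving, s = (8.2 × 10^-23/27)^(1/4) = 1.32 × 10^-6 M
[AsO4^3-] = s = 1.3 × 10^-6 M

[AsO4^3-] ≈ 1.3e-6 M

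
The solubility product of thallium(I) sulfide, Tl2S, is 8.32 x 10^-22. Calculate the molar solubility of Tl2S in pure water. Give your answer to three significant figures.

s = 5.92 × 10^-8 M

Tl2S(s) ⇌ 2 Tl^+(aq) + S^2-(aq)
Ksp = [Tl^+]^2[S^2-]
With molar solubility s: [Tl^+] = 2s, [S^2-] = s.
Ksp = (2s)^2s = 4s^3
s = (8.32 x 10^-22 / 4)^(1/3) = 5.92 × 10^-8 M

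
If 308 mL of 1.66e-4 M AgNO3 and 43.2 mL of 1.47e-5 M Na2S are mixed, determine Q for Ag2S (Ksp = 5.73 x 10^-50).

3.83e-14

Total volume = 308 + 43.2 = 351.2 mL.
[Ag^+] = 1.66 × 10^-4 × (308/351.2) = 1.456 × 10^-4 M
[S^2-] = 1.47 × 10^-5 × (43.2/351.2) = 1.808 × 10^-6 M
Ag2S(s) ⇌ 2 Ag^+(aq) + S^2-(aq), so Q = [Ag^+]^2[S^2-]
Q = (1.456 × 10^-4)^2(1.808 × 10^-6) = 3.83 x 10^-14
Q > Ksp, so Ag2S will precipitate.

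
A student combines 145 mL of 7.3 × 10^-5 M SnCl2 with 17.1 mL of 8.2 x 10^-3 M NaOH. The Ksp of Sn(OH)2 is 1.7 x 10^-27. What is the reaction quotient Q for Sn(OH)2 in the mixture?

4.9 × 10^-11

Total volume = 145 + 17.1 = 162.1 mL.
[Sn^2+] = 7.3 × 10^-5 × (145/162.1) = 6.53 × 10^-5 M
[OH^-] = 8.2 × 10^-3 × (17.1/162.1) = 8.65 x 10^-4 M
Sn(OH)2(s) <=> Sn^2+(aq) + 2 OH^-(aq), so Q = [Sn^2+][OH^-]^2
Q = (6.53 x 10^-5)(8.65 × 10^-4)^2 = 4.9 x 10^-11
Q > Ksp, so Sn(OH)2 will precipitate.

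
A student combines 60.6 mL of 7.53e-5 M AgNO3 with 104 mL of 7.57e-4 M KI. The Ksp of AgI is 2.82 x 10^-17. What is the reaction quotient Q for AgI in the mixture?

Total volume = 60.6 + 104 = 164.6 mL.
[Ag^+] = 7.53 x 10^-5 × (60.6/164.6) = 2.772 × 10^-5 M
[I^-] = 7.57 × 10^-4 × (104/164.6) = 4.783 x 10^-4 M
AgI(s) ⇌ Ag^+(aq) + I^-(aq), so Q = [Ag^+][I^-]
Q = (2.772 × 10^-5)(4.783 × 10^-4) = 1.33 x 10^-8
Q > Ksp, so AgI will precipitate.

Q = 1.33e-8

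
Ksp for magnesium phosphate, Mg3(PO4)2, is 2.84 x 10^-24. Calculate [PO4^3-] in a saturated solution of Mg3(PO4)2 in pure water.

Mg3(PO4)2(s) ⇌ 3 Mg^2+(aq) + 2 PO4^3-(aq)
Ksp = [Mg^2+]^3[PO4^3-]^2
With molar solubility s: [Mg^2+] = 3s, [PO4^3-] = 2s.
Ksp = (3s)^3(2s)^2 = 108s^5
s^5 = 2.84 x 10^-24 / 108, so s = 7.656 x 10^-6 M
[PO4^3-] = 2s = 1.53 × 10^-5 M

[PO4^3-] ≈ 1.53e-5 M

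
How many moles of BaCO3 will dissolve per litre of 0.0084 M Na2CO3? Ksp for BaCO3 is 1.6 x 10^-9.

s ≈ 1.9 × 10^-7 M

BaCO3(s) ⇌ Ba^2+(aq) + CO3^2-(aq)
Ksp = [Ba^2+][CO3^2-]
If s mol/L dissolves here, [Ba^2+] = s, [CO3^2-] = 0.0084 + s ≈ 0.0084 (since CO3^2- from Na2CO3 dominates).
Ksp ≈ s × 0.0084
s = 1.9 x 10^-7 M
Check: s = 1.9 × 10^-7 ≪ 0.0084, so the approximation is valid.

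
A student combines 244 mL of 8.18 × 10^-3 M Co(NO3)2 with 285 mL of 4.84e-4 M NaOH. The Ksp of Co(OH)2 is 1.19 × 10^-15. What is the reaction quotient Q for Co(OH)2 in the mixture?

Q ≈ 2.57 × 10^-10

Total volume = 244 + 285 = 529 mL.
[Co^2+] = 8.18 × 10^-3 × (244/529) = 3.773 × 10^-3 M
[OH^-] = 4.84 x 10^-4 × (285/529) = 2.608 x 10^-4 M
Co(OH)2(s) ⇌ Co^2+(aq) + 2 OH^-(aq), so Q = [Co^2+][OH^-]^2
Q = (3.773 x 10^-3)(2.608 × 10^-4)^2 = 2.57 × 10^-10
Q > Ksp, so Co(OH)2 will precipitate.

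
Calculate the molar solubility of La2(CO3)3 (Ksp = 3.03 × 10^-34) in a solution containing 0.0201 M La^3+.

s = 3.03 x 10^-11 M

La2(CO3)3(s) ⇌ 2 La^3+ + 3 CO3^2-
Ksp = [La^3+]^2[CO3^2-]^3
If s mol/L dissolves here, [La^3+] = 0.0201 + 2s ≈ 0.0201, [CO3^2-] = 3s (since the La^3+ already present dominates).
Ksp ≈ (0.0201)^2 × (3s)^3
s = 3.03 × 10^-11 M
Check: 2s = 6.1 × 10^-11 ≪ 0.0201, so the approximation is valid.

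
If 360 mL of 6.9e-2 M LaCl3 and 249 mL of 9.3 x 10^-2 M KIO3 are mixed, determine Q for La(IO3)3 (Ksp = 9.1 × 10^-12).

Q = 2.2e-6

Total volume = 360 + 249 = 609 mL.
[La^3+] = 6.9 × 10^-2 × (360/609) = 4.08 × 10^-2 M
[IO3^-] = 9.3 × 10^-2 × (249/609) = 3.80 × 10^-2 M
La(IO3)3(s) ⇌ La^3+ + 3 IO3^-, so Q = [La^3+][IO3^-]^3
Q = (4.08 × 10^-2)(3.80 x 10^-2)^3 = 2.2 × 10^-6
Q > Ksp, so La(IO3)3 will precipitate.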